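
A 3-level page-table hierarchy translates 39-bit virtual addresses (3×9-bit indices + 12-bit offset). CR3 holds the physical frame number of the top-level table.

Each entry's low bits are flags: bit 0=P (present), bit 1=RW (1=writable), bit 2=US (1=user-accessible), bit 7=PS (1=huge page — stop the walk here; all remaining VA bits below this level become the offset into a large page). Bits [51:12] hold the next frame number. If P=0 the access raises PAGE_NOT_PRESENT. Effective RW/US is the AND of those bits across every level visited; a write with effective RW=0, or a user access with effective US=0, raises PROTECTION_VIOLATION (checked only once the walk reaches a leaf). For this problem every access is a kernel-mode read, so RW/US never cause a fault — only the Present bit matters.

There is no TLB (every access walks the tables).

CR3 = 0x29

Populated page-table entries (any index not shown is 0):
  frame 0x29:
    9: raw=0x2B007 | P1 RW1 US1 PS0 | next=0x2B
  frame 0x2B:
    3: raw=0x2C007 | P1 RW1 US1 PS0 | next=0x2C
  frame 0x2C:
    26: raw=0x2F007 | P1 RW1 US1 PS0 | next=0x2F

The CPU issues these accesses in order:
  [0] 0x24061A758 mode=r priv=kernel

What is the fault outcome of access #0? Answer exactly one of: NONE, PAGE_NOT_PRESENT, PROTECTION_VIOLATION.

Per-access translation:
#0 VA=0x24061A758 (r,kernel):
  L0 @0x29[9] → 0x2B007  P=1,RW=1,US=1,PS=0
  L1 @0x2B[3] → 0x2C007  P=1,RW=1,US=1,PS=0
  L2 @0x2C[26] → 0x2F007  P=1,RW=1,US=1,PS=0
  ⇒ phys 0x2F758  [3 reads]

Access #0 fault: NONE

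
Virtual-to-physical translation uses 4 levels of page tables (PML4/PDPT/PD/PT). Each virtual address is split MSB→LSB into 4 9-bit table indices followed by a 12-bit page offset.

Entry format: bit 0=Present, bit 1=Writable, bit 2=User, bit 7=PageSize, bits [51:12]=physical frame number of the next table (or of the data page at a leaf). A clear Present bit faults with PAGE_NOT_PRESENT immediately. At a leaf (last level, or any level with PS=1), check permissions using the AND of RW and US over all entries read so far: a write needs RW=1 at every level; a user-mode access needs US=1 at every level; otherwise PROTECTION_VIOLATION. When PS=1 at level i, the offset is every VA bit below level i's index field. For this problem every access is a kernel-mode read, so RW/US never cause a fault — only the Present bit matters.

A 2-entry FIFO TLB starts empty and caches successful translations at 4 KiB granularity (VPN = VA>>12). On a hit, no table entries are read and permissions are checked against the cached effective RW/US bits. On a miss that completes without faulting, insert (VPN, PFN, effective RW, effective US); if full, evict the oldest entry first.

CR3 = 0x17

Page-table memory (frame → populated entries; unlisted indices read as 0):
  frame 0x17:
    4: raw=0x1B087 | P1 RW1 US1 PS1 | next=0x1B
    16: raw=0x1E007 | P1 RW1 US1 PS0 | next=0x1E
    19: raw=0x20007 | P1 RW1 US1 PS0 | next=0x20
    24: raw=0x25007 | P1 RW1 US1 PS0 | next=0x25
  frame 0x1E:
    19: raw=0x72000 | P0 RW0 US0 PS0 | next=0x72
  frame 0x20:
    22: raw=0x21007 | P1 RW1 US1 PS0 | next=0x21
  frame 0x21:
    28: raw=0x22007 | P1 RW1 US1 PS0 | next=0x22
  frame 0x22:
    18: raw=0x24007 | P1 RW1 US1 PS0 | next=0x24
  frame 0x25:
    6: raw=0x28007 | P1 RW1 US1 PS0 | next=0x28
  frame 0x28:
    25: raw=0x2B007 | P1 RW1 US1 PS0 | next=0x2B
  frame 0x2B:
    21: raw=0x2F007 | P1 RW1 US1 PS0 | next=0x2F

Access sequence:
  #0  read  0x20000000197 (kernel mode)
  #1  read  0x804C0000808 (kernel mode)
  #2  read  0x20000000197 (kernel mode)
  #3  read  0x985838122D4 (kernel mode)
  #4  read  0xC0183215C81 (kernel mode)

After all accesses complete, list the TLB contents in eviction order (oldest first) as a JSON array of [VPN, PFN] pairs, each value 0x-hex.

Per-access translation:
#0 VA=0x20000000197 (r,kernel):
  L0: frame=0x17 idx=4 entry=0x1B087 [P=1 RW=1 US=1 PS=1]
  → PA=0x1B197 (huge @L0)  (1 entries read)
#1 VA=0x804C0000808 (r,kernel):
  L0: frame=0x17 idx=16 entry=0x1E007 [P=1 RW=1 US=1 PS=0]
  L1: frame=0x1E idx=19 entry=0x72000 [P=0 RW=0 US=0 PS=0]
  → PAGE_NOT_PRESENT  (2 entries read)
#2 VA=0x20000000197 (r,kernel):
  TLB hit vpn=0x20000000 → PA=0x1B197
#3 VA=0x985838122D4 (r,kernel):
  L0: frame=0x17 idx=19 entry=0x20007 [P=1 RW=1 US=1 PS=0]
  L1: frame=0x20 idx=22 entry=0x21007 [P=1 RW=1 US=1 PS=0]
  L2: frame=0x21 idx=28 entry=0x22007 [P=1 RW=1 US=1 PS=0]
  L3: frame=0x22 idx=18 entry=0x24007 [P=1 RW=1 US=1 PS=0]
  → PA=0x242D4  (4 entries read)
#4 VA=0xC0183215C81 (r,kernel):
  L0: frame=0x17 idx=24 entry=0x25007 [P=1 RW=1 US=1 PS=0]
  L1: frame=0x25 idx=6 entry=0x28007 [P=1 RW=1 US=1 PS=0]
  L2: frame=0x28 idx=25 entry=0x2B007 [P=1 RW=1 US=1 PS=0]
  L3: frame=0x2B idx=21 entry=0x2F007 [P=1 RW=1 US=1 PS=0]
  → PA=0x2FC81  (4 entries read)

TLB: [["0x98583812", "0x24"], ["0xC0183215", "0x2F"]]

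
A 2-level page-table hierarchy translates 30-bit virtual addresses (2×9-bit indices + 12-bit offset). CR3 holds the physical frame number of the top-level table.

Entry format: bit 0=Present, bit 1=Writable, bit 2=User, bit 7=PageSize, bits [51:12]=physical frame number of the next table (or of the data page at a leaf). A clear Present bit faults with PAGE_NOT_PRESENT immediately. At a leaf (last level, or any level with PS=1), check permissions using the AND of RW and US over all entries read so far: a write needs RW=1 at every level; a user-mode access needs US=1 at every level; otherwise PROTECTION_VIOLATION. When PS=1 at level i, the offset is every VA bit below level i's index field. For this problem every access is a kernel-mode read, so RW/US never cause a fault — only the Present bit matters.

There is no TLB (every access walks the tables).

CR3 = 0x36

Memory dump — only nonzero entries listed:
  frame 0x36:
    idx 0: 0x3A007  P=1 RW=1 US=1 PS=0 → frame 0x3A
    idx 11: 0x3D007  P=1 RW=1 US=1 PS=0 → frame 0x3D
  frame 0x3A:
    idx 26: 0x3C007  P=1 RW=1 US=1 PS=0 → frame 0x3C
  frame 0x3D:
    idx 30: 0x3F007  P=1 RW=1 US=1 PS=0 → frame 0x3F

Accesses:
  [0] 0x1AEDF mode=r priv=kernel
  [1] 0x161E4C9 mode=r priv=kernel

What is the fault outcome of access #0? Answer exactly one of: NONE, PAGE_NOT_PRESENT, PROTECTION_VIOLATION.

Per-access translation:
#0 VA=0x1AEDF (r,kernel):
  lvl0: tbl 0x36, slot 0 ⇒ 0x3A007 (P1/RW1/US1/PS0)
  lvl1: tbl 0x3A, slot 26 ⇒ 0x3C007 (P1/RW1/US1/PS0)
  → PA=0x3CEDF  (2 entries read)
#1 VA=0x161E4C9 (r,kernel):
  lvl0: tbl 0x36, slot 11 ⇒ 0x3D007 (P1/RW1/US1/PS0)
  lvl1: tbl 0x3D, slot 30 ⇒ 0x3F007 (P1/RW1/US1/PS0)
  → PA=0x3F4C9  (2 entries read)

Access #0 fault: NONE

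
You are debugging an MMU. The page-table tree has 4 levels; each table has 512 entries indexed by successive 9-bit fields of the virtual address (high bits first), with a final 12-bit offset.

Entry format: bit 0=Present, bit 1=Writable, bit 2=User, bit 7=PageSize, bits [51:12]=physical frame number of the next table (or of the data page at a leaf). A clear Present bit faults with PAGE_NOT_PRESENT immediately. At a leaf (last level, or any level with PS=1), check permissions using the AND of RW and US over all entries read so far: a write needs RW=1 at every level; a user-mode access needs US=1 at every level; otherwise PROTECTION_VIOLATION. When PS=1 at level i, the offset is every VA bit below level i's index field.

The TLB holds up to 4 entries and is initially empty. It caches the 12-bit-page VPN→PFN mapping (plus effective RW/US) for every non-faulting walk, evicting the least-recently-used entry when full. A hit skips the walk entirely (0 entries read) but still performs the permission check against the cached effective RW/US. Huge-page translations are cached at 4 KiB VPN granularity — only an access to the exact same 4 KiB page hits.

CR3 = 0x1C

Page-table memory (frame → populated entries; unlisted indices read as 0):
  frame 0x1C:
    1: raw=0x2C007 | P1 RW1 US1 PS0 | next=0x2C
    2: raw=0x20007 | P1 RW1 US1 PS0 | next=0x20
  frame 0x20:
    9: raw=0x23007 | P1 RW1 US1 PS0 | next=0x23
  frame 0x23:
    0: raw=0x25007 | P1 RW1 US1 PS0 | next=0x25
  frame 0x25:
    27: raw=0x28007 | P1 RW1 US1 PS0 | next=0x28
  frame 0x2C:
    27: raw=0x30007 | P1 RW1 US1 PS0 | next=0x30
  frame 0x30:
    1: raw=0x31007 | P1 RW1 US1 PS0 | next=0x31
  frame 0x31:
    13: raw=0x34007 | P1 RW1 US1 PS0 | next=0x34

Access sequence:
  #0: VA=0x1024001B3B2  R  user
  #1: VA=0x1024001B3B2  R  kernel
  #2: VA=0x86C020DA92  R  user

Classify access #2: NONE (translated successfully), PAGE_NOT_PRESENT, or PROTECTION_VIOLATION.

Walk each access:
#0 VA=0x1024001B3B2 (r,user):
  lvl0: tbl 0x1C, slot 2 ⇒ 0x20007 (P1/RW1/US1/PS0)
  lvl1: tbl 0x20, slot 9 ⇒ 0x23007 (P1/RW1/US1/PS0)
  lvl2: tbl 0x23, slot 0 ⇒ 0x25007 (P1/RW1/US1/PS0)
  lvl3: tbl 0x25, slot 27 ⇒ 0x28007 (P1/RW1/US1/PS0)
  ⇒ phys 0x283B2  [4 reads]
#1 VA=0x1024001B3B2 (r,kernel):
  TLB hit vpn=0x1024001B → PA=0x283B2
#2 VA=0x86C020DA92 (r,user):
  lvl0: tbl 0x1C, slot 1 ⇒ 0x2C007 (P1/RW1/US1/PS0)
  lvl1: tbl 0x2C, slot 27 ⇒ 0x30007 (P1/RW1/US1/PS0)
  lvl2: tbl 0x30, slot 1 ⇒ 0x31007 (P1/RW1/US1/PS0)
  lvl3: tbl 0x31, slot 13 ⇒ 0x34007 (P1/RW1/US1/PS0)
  ⇒ phys 0x34A92  [4 reads]

Access #2 fault: NONE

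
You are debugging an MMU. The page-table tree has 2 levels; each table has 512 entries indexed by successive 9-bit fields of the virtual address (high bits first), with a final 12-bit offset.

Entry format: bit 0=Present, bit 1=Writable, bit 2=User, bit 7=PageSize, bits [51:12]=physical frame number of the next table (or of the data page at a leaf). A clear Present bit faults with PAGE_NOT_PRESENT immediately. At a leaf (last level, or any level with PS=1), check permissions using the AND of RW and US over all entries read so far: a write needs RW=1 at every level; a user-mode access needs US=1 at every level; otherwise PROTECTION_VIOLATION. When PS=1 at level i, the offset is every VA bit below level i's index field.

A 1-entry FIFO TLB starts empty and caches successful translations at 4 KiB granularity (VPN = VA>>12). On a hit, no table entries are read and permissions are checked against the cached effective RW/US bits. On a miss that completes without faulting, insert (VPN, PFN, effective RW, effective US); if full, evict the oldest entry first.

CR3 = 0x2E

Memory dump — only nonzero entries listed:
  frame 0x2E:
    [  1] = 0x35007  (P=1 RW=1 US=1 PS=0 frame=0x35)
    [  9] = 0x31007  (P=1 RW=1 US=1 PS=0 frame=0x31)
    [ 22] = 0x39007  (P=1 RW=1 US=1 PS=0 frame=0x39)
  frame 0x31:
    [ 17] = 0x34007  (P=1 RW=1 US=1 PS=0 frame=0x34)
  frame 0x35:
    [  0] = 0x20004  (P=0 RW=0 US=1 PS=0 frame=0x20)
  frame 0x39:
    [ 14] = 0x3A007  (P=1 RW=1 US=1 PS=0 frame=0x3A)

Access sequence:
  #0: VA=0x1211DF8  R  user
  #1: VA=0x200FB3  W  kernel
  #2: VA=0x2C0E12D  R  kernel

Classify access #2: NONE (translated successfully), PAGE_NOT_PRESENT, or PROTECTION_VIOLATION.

Trace:
#0 VA=0x1211DF8 (r,user):
  lvl0: tbl 0x2E, slot 9 ⇒ 0x31007 (P1/RW1/US1/PS0)
  lvl1: tbl 0x31, slot 17 ⇒ 0x34007 (P1/RW1/US1/PS0)
  → PA=0x34DF8  (2 entries read)
#1 VA=0x200FB3 (w,kernel):
  lvl0: tbl 0x2E, slot 1 ⇒ 0x35007 (P1/RW1/US1/PS0)
  lvl1: tbl 0x35, slot 0 ⇒ 0x20004 (P0/RW0/US1/PS0)
  → PAGE_NOT_PRESENT  (2 entries read)
#2 VA=0x2C0E12D (r,kernel):
  lvl0: tbl 0x2E, slot 22 ⇒ 0x39007 (P1/RW1/US1/PS0)
  lvl1: tbl 0x39, slot 14 ⇒ 0x3A007 (P1/RW1/US1/PS0)
  → PA=0x3A12D  (2 entries read)

Access #2 fault: NONE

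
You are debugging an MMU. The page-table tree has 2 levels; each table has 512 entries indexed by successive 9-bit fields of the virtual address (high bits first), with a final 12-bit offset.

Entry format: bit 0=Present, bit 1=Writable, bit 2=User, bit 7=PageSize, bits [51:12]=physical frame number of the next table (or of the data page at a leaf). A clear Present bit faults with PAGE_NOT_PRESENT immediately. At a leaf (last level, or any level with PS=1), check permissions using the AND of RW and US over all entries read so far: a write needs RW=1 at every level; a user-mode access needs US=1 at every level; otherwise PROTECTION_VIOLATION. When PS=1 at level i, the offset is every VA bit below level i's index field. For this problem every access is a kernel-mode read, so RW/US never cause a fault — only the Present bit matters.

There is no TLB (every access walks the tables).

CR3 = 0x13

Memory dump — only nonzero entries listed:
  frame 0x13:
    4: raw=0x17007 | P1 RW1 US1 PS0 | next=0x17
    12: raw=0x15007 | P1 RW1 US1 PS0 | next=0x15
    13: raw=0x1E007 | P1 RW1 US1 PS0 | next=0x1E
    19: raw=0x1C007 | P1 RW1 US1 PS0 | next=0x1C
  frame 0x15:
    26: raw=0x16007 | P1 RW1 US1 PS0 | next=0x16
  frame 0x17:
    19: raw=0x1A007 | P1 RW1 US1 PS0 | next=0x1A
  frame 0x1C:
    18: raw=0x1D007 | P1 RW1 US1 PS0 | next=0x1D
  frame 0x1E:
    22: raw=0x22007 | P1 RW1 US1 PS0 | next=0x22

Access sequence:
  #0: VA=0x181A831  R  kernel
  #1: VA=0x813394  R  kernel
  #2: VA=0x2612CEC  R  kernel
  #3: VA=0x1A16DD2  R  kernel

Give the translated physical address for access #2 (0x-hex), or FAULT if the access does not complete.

Trace:
#0 VA=0x181A831 (r,kernel):
  lvl0: tbl 0x13, slot 12 ⇒ 0x15007 (P1/RW1/US1/PS0)
  lvl1: tbl 0x15, slot 26 ⇒ 0x16007 (P1/RW1/US1/PS0)
  → PA=0x16831  (2 entries read)
#1 VA=0x813394 (r,kernel):
  lvl0: tbl 0x13, slot 4 ⇒ 0x17007 (P1/RW1/US1/PS0)
  lvl1: tbl 0x17, slot 19 ⇒ 0x1A007 (P1/RW1/US1/PS0)
  → PA=0x1A394  (2 entries read)
#2 VA=0x2612CEC (r,kernel):
  lvl0: tbl 0x13, slot 19 ⇒ 0x1C007 (P1/RW1/US1/PS0)
  lvl1: tbl 0x1C, slot 18 ⇒ 0x1D007 (P1/RW1/US1/PS0)
  → PA=0x1DCEC  (2 entries read)
#3 VA=0x1A16DD2 (r,kernel):
  lvl0: tbl 0x13, slot 13 ⇒ 0x1E007 (P1/RW1/US1/PS0)
  lvl1: tbl 0x1E, slot 22 ⇒ 0x22007 (P1/RW1/US1/PS0)
  → PA=0x22DD2  (2 entries read)

Access #2 PA: 0x1DCEC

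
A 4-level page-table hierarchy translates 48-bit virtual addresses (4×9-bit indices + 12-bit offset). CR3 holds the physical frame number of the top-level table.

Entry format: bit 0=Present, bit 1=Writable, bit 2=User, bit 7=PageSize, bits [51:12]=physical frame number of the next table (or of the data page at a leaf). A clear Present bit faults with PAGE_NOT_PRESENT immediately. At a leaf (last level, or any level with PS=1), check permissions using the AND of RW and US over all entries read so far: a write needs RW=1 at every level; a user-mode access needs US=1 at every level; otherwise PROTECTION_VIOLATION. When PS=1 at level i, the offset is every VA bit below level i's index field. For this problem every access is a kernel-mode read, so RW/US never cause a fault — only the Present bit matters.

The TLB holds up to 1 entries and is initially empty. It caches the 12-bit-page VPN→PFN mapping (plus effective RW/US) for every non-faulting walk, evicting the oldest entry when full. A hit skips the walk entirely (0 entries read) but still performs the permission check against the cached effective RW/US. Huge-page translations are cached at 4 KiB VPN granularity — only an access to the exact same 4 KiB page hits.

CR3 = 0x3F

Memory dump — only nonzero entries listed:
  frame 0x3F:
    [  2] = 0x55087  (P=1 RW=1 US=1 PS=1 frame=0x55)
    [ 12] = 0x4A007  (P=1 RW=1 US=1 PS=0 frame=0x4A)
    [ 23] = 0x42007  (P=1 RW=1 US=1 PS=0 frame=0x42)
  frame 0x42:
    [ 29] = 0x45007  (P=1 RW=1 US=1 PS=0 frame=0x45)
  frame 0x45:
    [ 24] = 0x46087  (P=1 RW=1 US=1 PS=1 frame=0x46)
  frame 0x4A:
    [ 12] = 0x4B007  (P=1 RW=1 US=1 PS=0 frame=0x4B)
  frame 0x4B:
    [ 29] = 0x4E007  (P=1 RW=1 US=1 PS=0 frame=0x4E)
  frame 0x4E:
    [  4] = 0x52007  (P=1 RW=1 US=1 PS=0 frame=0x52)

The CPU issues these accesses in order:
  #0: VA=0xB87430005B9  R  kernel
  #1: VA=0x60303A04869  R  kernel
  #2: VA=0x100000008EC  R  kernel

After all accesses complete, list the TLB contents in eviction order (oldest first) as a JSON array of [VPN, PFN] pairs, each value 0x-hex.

Trace:
#0 VA=0xB87430005B9 (r,kernel):
  [0] read 0x3F idx=23: raw=0x42007 flags P=1 W=1 U=1 S=0
  [1] read 0x42 idx=29: raw=0x45007 flags P=1 W=1 U=1 S=0
  [2] read 0x45 idx=24: raw=0x46087 flags P=1 W=1 U=1 S=1
  ⇒ phys 0x465B9 (huge @L2)  [3 reads]
#1 VA=0x60303A04869 (r,kernel):
  [0] read 0x3F idx=12: raw=0x4A007 flags P=1 W=1 U=1 S=0
  [1] read 0x4A idx=12: raw=0x4B007 flags P=1 W=1 U=1 S=0
  [2] read 0x4B idx=29: raw=0x4E007 flags P=1 W=1 U=1 S=0
  [3] read 0x4E idx=4: raw=0x52007 flags P=1 W=1 U=1 S=0
  ⇒ phys 0x52869  [4 reads]
#2 VA=0x100000008EC (r,kernel):
  [0] read 0x3F idx=2: raw=0x55087 flags P=1 W=1 U=1 S=1
  ⇒ phys 0x558EC (huge @L0)  [1 reads]

TLB: [["0x10000000", "0x55"]]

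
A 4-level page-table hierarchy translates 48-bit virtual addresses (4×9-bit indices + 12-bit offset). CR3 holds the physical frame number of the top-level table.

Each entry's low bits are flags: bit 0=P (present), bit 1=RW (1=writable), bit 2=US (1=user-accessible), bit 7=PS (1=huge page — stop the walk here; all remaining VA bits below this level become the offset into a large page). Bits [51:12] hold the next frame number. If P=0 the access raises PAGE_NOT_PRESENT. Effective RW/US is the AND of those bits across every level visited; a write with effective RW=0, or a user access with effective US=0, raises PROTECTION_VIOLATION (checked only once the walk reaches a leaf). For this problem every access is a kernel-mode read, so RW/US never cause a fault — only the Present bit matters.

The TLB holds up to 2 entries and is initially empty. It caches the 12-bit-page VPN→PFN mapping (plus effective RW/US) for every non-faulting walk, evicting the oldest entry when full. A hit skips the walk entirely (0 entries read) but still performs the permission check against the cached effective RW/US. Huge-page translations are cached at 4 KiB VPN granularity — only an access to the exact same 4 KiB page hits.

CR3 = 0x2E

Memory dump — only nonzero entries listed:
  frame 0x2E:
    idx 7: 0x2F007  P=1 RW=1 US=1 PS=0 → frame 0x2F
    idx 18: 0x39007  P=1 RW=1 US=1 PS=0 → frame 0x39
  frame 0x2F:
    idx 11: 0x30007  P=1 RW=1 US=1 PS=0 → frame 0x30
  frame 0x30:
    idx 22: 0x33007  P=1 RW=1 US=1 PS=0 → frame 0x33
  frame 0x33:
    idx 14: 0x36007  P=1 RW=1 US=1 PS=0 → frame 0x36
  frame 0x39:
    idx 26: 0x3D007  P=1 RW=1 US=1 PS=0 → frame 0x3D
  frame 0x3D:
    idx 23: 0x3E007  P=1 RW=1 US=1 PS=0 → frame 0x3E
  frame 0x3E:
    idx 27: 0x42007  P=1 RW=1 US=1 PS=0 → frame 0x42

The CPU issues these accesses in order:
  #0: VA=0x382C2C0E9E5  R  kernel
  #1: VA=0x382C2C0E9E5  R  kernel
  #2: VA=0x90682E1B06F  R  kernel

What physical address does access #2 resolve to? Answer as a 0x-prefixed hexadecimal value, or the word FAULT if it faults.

Per-access translation:
#0 VA=0x382C2C0E9E5 (r,kernel):
  [0] read 0x2E idx=7: raw=0x2F007 flags P=1 W=1 U=1 S=0
  [1] read 0x2F idx=11: raw=0x30007 flags P=1 W=1 U=1 S=0
  [2] read 0x30 idx=22: raw=0x33007 flags P=1 W=1 U=1 S=0
  [3] read 0x33 idx=14: raw=0x36007 flags P=1 W=1 U=1 S=0
  → PA=0x369E5  (4 entries read)
#1 VA=0x382C2C0E9E5 (r,kernel):
  TLB hit vpn=0x382C2C0E → PA=0x369E5
#2 VA=0x90682E1B06F (r,kernel):
  [0] read 0x2E idx=18: raw=0x39007 flags P=1 W=1 U=1 S=0
  [1] read 0x39 idx=26: raw=0x3D007 flags P=1 W=1 U=1 S=0
  [2] read 0x3D idx=23: raw=0x3E007 flags P=1 W=1 U=1 S=0
  [3] read 0x3E idx=27: raw=0x42007 flags P=1 W=1 U=1 S=0
  → PA=0x4206F  (4 entries read)

Access #2 PA: 0x4206F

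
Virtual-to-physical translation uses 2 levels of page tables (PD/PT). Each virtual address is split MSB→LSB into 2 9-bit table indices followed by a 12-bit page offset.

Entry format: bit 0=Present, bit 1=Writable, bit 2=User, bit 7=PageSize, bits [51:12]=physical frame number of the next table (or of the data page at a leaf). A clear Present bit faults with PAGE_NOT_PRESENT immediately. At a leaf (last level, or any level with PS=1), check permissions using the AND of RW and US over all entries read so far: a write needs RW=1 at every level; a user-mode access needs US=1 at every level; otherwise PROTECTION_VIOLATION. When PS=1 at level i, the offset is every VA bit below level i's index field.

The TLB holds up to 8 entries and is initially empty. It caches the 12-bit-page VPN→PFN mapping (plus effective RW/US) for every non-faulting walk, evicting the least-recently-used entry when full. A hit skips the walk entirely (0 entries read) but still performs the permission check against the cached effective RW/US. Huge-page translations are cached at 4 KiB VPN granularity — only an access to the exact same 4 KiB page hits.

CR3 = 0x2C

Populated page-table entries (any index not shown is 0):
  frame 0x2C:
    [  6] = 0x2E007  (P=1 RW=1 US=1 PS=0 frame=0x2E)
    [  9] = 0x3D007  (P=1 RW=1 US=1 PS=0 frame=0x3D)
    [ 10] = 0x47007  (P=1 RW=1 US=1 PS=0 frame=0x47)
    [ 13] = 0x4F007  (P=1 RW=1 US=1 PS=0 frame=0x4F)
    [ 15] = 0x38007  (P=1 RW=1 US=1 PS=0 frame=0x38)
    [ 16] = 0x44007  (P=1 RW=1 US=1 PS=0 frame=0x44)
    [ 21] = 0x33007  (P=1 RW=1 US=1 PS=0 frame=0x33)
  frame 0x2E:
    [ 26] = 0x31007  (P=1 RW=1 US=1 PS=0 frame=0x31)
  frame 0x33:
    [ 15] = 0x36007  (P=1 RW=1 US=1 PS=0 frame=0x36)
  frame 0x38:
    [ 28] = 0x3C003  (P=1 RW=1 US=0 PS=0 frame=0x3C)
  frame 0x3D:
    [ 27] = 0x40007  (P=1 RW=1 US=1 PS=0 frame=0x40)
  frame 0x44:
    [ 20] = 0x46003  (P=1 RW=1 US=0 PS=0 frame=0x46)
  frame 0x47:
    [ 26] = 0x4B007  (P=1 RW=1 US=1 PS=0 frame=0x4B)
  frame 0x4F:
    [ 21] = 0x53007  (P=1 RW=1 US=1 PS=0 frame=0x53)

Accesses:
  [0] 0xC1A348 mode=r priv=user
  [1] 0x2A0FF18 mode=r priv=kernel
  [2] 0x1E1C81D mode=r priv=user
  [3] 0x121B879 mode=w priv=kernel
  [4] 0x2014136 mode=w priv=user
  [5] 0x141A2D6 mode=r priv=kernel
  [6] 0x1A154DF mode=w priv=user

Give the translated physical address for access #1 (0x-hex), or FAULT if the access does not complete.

Trace:
#0 VA=0xC1A348 (r,user):
  L0: frame=0x2C idx=6 entry=0x2E007 [P=1 RW=1 US=1 PS=0]
  L1: frame=0x2E idx=26 entry=0x31007 [P=1 RW=1 US=1 PS=0]
  ⇒ phys 0x31348  [2 reads]
#1 VA=0x2A0FF18 (r,kernel):
  L0: frame=0x2C idx=21 entry=0x33007 [P=1 RW=1 US=1 PS=0]
  L1: frame=0x33 idx=15 entry=0x36007 [P=1 RW=1 US=1 PS=0]
  ⇒ phys 0x36F18  [2 reads]
#2 VA=0x1E1C81D (r,user):
  L0: frame=0x2C idx=15 entry=0x38007 [P=1 RW=1 US=1 PS=0]
  L1: frame=0x38 idx=28 entry=0x3C003 [P=1 RW=1 US=0 PS=0]
  ⇒ fault: PROTECTION_VIOLATION  — 2 lookups
#3 VA=0x121B879 (w,kernel):
  L0: frame=0x2C idx=9 entry=0x3D007 [P=1 RW=1 US=1 PS=0]
  L1: frame=0x3D idx=27 entry=0x40007 [P=1 RW=1 US=1 PS=0]
  ⇒ phys 0x40879  [2 reads]
#4 VA=0x2014136 (w,user):
  L0: frame=0x2C idx=16 entry=0x44007 [P=1 RW=1 US=1 PS=0]
  L1: frame=0x44 idx=20 entry=0x46003 [P=1 RW=1 US=0 PS=0]
  ⇒ fault: PROTECTION_VIOLATION  — 2 lookups
#5 VA=0x141A2D6 (r,kernel):
  L0: frame=0x2C idx=10 entry=0x47007 [P=1 RW=1 US=1 PS=0]
  L1: frame=0x47 idx=26 entry=0x4B007 [P=1 RW=1 US=1 PS=0]
  ⇒ phys 0x4B2D6  [2 reads]
#6 VA=0x1A154DF (w,user):
  L0: frame=0x2C idx=13 entry=0x4F007 [P=1 RW=1 US=1 PS=0]
  L1: frame=0x4F idx=21 entry=0x53007 [P=1 RW=1 US=1 PS=0]
  ⇒ phys 0x534DF  [2 reads]

Access #1 PA: 0x36F18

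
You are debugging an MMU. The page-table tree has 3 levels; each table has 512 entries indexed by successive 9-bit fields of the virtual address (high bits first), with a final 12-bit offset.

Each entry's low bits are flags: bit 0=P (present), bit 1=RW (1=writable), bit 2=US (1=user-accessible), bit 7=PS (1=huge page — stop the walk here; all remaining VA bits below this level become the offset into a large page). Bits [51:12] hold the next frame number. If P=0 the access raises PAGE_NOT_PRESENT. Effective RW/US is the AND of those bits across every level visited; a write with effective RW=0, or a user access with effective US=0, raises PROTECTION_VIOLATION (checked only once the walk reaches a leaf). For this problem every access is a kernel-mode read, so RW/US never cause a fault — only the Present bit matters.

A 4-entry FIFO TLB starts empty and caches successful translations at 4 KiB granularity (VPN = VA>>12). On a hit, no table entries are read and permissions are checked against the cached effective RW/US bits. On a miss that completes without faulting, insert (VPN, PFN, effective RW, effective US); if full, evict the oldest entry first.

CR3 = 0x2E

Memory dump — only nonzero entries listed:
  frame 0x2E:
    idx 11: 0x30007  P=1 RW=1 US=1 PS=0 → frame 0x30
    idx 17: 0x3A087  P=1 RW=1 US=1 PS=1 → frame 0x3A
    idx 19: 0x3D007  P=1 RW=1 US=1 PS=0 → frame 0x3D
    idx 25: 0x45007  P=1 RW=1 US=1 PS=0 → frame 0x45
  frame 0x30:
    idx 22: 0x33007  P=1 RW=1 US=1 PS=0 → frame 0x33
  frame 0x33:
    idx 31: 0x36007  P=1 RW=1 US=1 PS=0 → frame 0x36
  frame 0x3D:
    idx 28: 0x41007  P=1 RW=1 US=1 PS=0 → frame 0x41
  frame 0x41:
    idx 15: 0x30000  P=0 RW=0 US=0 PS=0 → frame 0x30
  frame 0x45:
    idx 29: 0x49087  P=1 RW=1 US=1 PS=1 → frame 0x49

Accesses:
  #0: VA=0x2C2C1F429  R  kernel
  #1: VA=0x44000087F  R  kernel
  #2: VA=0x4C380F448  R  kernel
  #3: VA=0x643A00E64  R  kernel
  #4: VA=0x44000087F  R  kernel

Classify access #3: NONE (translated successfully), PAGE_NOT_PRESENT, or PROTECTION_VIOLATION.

Walk each access:
#0 VA=0x2C2C1F429 (r,kernel):
  lvl0: tbl 0x2E, slot 11 ⇒ 0x30007 (P1/RW1/US1/PS0)
  lvl1: tbl 0x30, slot 22 ⇒ 0x33007 (P1/RW1/US1/PS0)
  lvl2: tbl 0x33, slot 31 ⇒ 0x36007 (P1/RW1/US1/PS0)
  ✓ 0x36429  — 3 lookups
#1 VA=0x44000087F (r,kernel):
  lvl0: tbl 0x2E, slot 17 ⇒ 0x3A087 (P1/RW1/US1/PS1)
  ✓ 0x3A87F (huge @L0)  — 1 lookups
#2 VA=0x4C380F448 (r,kernel):
  lvl0: tbl 0x2E, slot 19 ⇒ 0x3D007 (P1/RW1/US1/PS0)
  lvl1: tbl 0x3D, slot 28 ⇒ 0x41007 (P1/RW1/US1/PS0)
  lvl2: tbl 0x41, slot 15 ⇒ 0x30000 (P0/RW0/US0/PS0)
  ⇒ fault: PAGE_NOT_PRESENT  — 3 lookups
#3 VA=0x643A00E64 (r,kernel):
  lvl0: tbl 0x2E, slot 25 ⇒ 0x45007 (P1/RW1/US1/PS0)
  lvl1: tbl 0x45, slot 29 ⇒ 0x49087 (P1/RW1/US1/PS1)
  ✓ 0x49E64 (huge @L1)  — 2 lookups
#4 VA=0x44000087F (r,kernel):
  TLB hit vpn=0x440000 → PA=0x3A87F

Access #3 fault: NONE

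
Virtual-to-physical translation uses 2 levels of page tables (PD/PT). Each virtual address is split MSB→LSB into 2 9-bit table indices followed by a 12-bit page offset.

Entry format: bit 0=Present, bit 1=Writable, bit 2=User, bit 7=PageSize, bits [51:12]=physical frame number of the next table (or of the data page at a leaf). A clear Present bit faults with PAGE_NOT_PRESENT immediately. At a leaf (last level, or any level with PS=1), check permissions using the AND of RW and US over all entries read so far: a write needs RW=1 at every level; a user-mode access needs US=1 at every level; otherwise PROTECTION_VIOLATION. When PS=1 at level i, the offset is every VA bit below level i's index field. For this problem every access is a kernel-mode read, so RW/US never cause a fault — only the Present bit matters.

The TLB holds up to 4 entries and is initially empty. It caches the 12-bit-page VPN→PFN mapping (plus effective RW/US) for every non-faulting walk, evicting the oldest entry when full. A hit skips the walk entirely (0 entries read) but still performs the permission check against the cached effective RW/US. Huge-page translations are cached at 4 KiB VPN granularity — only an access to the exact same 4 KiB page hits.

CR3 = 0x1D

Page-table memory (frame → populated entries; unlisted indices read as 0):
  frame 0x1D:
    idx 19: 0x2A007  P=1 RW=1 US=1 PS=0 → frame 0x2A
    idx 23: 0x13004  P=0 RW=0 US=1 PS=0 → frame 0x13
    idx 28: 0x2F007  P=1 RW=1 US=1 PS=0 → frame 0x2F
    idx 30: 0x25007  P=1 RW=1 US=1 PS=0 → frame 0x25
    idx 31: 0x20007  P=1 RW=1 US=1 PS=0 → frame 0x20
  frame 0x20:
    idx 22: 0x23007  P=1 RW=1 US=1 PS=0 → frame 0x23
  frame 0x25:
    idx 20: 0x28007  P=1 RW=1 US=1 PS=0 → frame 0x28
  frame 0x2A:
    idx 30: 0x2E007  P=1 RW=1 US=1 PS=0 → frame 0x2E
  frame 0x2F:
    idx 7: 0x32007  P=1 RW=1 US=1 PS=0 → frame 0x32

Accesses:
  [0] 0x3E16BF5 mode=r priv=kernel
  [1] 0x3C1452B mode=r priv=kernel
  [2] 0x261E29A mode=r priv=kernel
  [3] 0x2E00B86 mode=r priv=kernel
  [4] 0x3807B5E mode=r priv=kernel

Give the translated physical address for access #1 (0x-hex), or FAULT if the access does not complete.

Trace:
#0 VA=0x3E16BF5 (r,kernel):
  [0] read 0x1D idx=31: raw=0x20007 flags P=1 W=1 U=1 S=0
  [1] read 0x20 idx=22: raw=0x23007 flags P=1 W=1 U=1 S=0
  ✓ 0x23BF5  — 2 lookups
#1 VA=0x3C1452B (r,kernel):
  [0] read 0x1D idx=30: raw=0x25007 flags P=1 W=1 U=1 S=0
  [1] read 0x25 idx=20: raw=0x28007 flags P=1 W=1 U=1 S=0
  ✓ 0x2852B  — 2 lookups
#2 VA=0x261E29A (r,kernel):
  [0] read 0x1D idx=19: raw=0x2A007 flags P=1 W=1 U=1 S=0
  [1] read 0x2A idx=30: raw=0x2E007 flags P=1 W=1 U=1 S=0
  ✓ 0x2E29A  — 2 lookups
#3 VA=0x2E00B86 (r,kernel):
  [0] read 0x1D idx=23: raw=0x13004 flags P=0 W=0 U=1 S=0
  → PAGE_NOT_PRESENT  (1 entries read)
#4 VA=0x3807B5E (r,kernel):
  [0] read 0x1D idx=28: raw=0x2F007 flags P=1 W=1 U=1 S=0
  [1] read 0x2F idx=7: raw=0x32007 flags P=1 W=1 U=1 S=0
  ✓ 0x32B5E  — 2 lookups

Access #1 PA: 0x2852B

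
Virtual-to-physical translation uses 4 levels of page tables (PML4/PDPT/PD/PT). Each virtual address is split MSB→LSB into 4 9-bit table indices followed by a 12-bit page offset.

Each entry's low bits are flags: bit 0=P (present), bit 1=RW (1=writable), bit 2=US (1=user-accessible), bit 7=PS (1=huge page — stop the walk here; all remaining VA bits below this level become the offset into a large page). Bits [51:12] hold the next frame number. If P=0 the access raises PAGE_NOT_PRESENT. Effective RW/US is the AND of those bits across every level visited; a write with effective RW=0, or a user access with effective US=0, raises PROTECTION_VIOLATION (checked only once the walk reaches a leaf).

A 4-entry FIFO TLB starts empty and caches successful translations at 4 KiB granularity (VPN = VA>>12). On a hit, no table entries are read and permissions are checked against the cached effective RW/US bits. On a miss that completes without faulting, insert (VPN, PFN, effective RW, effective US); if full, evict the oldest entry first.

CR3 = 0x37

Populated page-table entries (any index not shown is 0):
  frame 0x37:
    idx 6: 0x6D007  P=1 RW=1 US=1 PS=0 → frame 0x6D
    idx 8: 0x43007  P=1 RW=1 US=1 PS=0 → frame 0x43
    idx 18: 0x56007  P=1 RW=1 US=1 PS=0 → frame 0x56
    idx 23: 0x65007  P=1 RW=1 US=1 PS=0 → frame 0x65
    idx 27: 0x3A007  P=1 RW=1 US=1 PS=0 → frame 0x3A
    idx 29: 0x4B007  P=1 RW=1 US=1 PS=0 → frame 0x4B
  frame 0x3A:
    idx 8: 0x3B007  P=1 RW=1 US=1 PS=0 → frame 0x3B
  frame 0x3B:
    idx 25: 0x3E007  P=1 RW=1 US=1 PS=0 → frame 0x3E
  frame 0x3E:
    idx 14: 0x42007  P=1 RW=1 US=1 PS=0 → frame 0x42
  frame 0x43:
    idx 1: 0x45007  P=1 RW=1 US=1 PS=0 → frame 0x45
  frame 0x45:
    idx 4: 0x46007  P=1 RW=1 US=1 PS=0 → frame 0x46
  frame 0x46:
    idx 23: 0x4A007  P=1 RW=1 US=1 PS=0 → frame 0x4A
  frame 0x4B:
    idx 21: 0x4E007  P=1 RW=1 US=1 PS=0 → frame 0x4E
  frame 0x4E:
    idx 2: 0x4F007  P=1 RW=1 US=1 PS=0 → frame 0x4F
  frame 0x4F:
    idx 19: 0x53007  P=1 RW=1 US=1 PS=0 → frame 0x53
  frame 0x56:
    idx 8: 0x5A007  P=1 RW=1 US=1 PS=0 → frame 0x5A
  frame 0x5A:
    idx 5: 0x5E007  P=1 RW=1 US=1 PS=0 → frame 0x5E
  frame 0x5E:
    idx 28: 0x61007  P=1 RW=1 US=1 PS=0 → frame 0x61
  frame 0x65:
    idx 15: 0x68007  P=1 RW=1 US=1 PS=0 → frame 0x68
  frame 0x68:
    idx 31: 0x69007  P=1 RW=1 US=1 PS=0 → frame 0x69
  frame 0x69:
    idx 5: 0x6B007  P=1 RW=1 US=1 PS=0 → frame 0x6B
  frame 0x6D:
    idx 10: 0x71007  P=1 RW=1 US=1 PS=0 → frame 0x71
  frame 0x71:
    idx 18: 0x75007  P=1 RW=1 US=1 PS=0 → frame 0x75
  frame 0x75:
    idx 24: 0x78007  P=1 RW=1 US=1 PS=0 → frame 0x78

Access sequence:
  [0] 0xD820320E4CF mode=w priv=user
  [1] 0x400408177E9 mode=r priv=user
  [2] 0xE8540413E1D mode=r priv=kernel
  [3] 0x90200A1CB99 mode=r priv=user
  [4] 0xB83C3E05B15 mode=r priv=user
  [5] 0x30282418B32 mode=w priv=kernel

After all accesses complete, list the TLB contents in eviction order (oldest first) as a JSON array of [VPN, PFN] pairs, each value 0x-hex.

Walk each access:
#0 VA=0xD820320E4CF (w,user):
  L0: frame=0x37 idx=27 entry=0x3A007 [P=1 RW=1 US=1 PS=0]
  L1: frame=0x3A idx=8 entry=0x3B007 [P=1 RW=1 US=1 PS=0]
  L2: frame=0x3B idx=25 entry=0x3E007 [P=1 RW=1 US=1 PS=0]
  L3: frame=0x3E idx=14 entry=0x42007 [P=1 RW=1 US=1 PS=0]
  ⇒ phys 0x424CF  [4 reads]
#1 VA=0x400408177E9 (r,user):
  L0: frame=0x37 idx=8 entry=0x43007 [P=1 RW=1 US=1 PS=0]
  L1: frame=0x43 idx=1 entry=0x45007 [P=1 RW=1 US=1 PS=0]
  L2: frame=0x45 idx=4 entry=0x46007 [P=1 RW=1 US=1 PS=0]
  L3: frame=0x46 idx=23 entry=0x4A007 [P=1 RW=1 US=1 PS=0]
  ⇒ phys 0x4A7E9  [4 reads]
#2 VA=0xE8540413E1D (r,kernel):
  L0: frame=0x37 idx=29 entry=0x4B007 [P=1 RW=1 US=1 PS=0]
  L1: frame=0x4B idx=21 entry=0x4E007 [P=1 RW=1 US=1 PS=0]
  L2: frame=0x4E idx=2 entry=0x4F007 [P=1 RW=1 US=1 PS=0]
  L3: frame=0x4F idx=19 entry=0x53007 [P=1 RW=1 US=1 PS=0]
  ⇒ phys 0x53E1D  [4 reads]
#3 VA=0x90200A1CB99 (r,user):
  L0: frame=0x37 idx=18 entry=0x56007 [P=1 RW=1 US=1 PS=0]
  L1: frame=0x56 idx=8 entry=0x5A007 [P=1 RW=1 US=1 PS=0]
  L2: frame=0x5A idx=5 entry=0x5E007 [P=1 RW=1 US=1 PS=0]
  L3: frame=0x5E idx=28 entry=0x61007 [P=1 RW=1 US=1 PS=0]
  ⇒ phys 0x61B99  [4 reads]
#4 VA=0xB83C3E05B15 (r,user):
  L0: frame=0x37 idx=23 entry=0x65007 [P=1 RW=1 US=1 PS=0]
  L1: frame=0x65 idx=15 entry=0x68007 [P=1 RW=1 US=1 PS=0]
  L2: frame=0x68 idx=31 entry=0x69007 [P=1 RW=1 US=1 PS=0]
  L3: frame=0x69 idx=5 entry=0x6B007 [P=1 RW=1 US=1 PS=0]
  ⇒ phys 0x6BB15  [4 reads]
#5 VA=0x30282418B32 (w,kernel):
  L0: frame=0x37 idx=6 entry=0x6D007 [P=1 RW=1 US=1 PS=0]
  L1: frame=0x6D idx=10 entry=0x71007 [P=1 RW=1 US=1 PS=0]
  L2: frame=0x71 idx=18 entry=0x75007 [P=1 RW=1 US=1 PS=0]
  L3: frame=0x75 idx=24 entry=0x78007 [P=1 RW=1 US=1 PS=0]
  ⇒ phys 0x78B32  [4 reads]

TLB: [["0xE8540413", "0x53"], ["0x90200A1C", "0x61"], ["0xB83C3E05", "0x6B"], ["0x30282418", "0x78"]]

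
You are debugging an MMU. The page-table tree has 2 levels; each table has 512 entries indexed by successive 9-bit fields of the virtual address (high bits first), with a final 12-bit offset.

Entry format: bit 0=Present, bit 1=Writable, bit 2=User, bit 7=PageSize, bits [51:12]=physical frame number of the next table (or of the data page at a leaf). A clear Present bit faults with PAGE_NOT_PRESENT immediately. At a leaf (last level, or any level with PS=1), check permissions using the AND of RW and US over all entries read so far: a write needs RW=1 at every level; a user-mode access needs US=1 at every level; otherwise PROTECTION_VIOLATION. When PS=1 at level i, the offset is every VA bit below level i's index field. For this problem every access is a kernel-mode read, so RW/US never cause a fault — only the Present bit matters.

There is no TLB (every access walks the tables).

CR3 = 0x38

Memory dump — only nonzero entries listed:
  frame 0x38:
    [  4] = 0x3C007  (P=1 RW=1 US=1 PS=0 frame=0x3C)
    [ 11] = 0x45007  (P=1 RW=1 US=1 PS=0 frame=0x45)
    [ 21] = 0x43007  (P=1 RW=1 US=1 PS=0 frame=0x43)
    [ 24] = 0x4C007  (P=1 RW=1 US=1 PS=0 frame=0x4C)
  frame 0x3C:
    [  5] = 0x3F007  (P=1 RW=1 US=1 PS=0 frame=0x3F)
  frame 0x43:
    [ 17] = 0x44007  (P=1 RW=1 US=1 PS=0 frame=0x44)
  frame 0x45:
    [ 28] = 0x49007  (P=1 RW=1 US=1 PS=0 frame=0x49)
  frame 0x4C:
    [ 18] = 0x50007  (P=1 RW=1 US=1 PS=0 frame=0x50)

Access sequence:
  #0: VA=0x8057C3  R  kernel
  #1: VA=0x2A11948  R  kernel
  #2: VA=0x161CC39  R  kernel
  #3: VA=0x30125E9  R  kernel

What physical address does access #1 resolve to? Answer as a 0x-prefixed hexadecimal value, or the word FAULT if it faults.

Trace:
#0 VA=0x8057C3 (r,kernel):
  L0 @0x38[4] → 0x3C007  P=1,RW=1,US=1,PS=0
  L1 @0x3C[5] → 0x3F007  P=1,RW=1,US=1,PS=0
  ⇒ phys 0x3F7C3  [2 reads]
#1 VA=0x2A11948 (r,kernel):
  L0 @0x38[21] → 0x43007  P=1,RW=1,US=1,PS=0
  L1 @0x43[17] → 0x44007  P=1,RW=1,US=1,PS=0
  ⇒ phys 0x44948  [2 reads]
#2 VA=0x161CC39 (r,kernel):
  L0 @0x38[11] → 0x45007  P=1,RW=1,US=1,PS=0
  L1 @0x45[28] → 0x49007  P=1,RW=1,US=1,PS=0
  ⇒ phys 0x49C39  [2 reads]
#3 VA=0x30125E9 (r,kernel):
  L0 @0x38[24] → 0x4C007  P=1,RW=1,US=1,PS=0
  L1 @0x4C[18] → 0x50007  P=1,RW=1,US=1,PS=0
  ⇒ phys 0x505E9  [2 reads]

Access #1 PA: 0x44948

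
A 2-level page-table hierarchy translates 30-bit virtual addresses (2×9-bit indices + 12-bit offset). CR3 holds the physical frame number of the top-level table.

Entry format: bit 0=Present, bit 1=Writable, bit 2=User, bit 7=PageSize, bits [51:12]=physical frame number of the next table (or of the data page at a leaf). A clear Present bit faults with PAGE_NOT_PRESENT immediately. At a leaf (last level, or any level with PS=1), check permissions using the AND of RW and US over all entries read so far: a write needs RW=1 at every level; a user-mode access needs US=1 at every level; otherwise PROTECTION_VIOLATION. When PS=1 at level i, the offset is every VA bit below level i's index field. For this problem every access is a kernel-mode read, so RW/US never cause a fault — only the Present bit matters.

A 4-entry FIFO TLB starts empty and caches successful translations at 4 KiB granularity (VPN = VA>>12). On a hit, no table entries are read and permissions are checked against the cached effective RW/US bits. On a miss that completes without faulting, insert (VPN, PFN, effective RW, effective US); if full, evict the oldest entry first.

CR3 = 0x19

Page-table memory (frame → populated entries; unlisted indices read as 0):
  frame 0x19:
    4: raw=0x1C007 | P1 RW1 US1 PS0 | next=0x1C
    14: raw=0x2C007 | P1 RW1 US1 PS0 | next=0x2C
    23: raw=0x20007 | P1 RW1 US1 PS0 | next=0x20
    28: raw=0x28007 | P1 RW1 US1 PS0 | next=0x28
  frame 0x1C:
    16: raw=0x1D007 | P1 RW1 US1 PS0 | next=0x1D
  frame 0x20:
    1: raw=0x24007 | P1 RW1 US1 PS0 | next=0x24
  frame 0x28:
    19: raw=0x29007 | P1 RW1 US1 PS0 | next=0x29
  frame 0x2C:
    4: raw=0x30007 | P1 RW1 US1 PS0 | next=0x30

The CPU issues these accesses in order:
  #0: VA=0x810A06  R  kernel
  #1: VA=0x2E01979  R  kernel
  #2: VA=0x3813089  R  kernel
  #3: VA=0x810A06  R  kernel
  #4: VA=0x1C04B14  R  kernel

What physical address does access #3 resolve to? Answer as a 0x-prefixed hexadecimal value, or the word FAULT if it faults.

Per-access translation:
#0 VA=0x810A06 (r,kernel):
  [0] read 0x19 idx=4: raw=0x1C007 flags P=1 W=1 U=1 S=0
  [1] read 0x1C idx=16: raw=0x1D007 flags P=1 W=1 U=1 S=0
  ⇒ phys 0x1DA06  [2 reads]
#1 VA=0x2E01979 (r,kernel):
  [0] read 0x19 idx=23: raw=0x20007 flags P=1 W=1 U=1 S=0
  [1] read 0x20 idx=1: raw=0x24007 flags P=1 W=1 U=1 S=0
  ⇒ phys 0x24979  [2 reads]
#2 VA=0x3813089 (r,kernel):
  [0] read 0x19 idx=28: raw=0x28007 flags P=1 W=1 U=1 S=0
  [1] read 0x28 idx=19: raw=0x29007 flags P=1 W=1 U=1 S=0
  ⇒ phys 0x29089  [2 reads]
#3 VA=0x810A06 (r,kernel):
  TLB hit vpn=0x810 → PA=0x1DA06
#4 VA=0x1C04B14 (r,kernel):
  [0] read 0x19 idx=14: raw=0x2C007 flags P=1 W=1 U=1 S=0
  [1] read 0x2C idx=4: raw=0x30007 flags P=1 W=1 U=1 S=0
  ⇒ phys 0x30B14  [2 reads]

Access #3 PA: 0x1DA06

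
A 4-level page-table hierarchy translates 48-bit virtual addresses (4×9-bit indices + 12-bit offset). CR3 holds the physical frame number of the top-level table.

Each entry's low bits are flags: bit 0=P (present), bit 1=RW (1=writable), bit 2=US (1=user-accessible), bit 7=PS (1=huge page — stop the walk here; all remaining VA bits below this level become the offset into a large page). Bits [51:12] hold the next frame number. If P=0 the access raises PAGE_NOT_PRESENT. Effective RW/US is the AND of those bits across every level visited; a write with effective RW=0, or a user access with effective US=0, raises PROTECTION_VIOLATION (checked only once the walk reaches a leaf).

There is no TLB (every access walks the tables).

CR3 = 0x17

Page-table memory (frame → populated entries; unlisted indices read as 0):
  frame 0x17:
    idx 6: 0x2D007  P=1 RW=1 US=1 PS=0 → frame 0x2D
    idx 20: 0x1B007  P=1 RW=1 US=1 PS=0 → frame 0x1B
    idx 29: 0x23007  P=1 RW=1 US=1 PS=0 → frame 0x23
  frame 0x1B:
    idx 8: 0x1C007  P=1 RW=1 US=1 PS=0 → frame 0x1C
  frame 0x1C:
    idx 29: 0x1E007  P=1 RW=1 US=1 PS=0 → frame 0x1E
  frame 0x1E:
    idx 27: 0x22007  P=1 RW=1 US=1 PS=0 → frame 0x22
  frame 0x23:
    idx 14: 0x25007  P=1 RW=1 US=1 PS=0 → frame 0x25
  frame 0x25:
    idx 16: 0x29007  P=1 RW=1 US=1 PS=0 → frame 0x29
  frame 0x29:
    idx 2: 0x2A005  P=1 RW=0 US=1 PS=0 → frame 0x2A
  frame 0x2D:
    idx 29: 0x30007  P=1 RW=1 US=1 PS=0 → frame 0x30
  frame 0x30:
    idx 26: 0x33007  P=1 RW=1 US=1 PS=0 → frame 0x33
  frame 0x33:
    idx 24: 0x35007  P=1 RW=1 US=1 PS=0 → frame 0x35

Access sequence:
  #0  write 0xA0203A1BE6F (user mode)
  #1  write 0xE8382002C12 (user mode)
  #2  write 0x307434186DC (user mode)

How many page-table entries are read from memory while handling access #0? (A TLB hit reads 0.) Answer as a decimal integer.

Trace:
#0 VA=0xA0203A1BE6F (w,user):
  lvl0: tbl 0x17, slot 20 ⇒ 0x1B007 (P1/RW1/US1/PS0)
  lvl1: tbl 0x1B, slot 8 ⇒ 0x1C007 (P1/RW1/US1/PS0)
  lvl2: tbl 0x1C, slot 29 ⇒ 0x1E007 (P1/RW1/US1/PS0)
  lvl3: tbl 0x1E, slot 27 ⇒ 0x22007 (P1/RW1/US1/PS0)
  ✓ 0x22E6F  — 4 lookups
#1 VA=0xE8382002C12 (w,user):
  lvl0: tbl 0x17, slot 29 ⇒ 0x23007 (P1/RW1/US1/PS0)
  lvl1: tbl 0x23, slot 14 ⇒ 0x25007 (P1/RW1/US1/PS0)
  lvl2: tbl 0x25, slot 16 ⇒ 0x29007 (P1/RW1/US1/PS0)
  lvl3: tbl 0x29, slot 2 ⇒ 0x2A005 (P1/RW0/US1/PS0)
  ⇒ fault: PROTECTION_VIOLATION  — 4 lookups
#2 VA=0x307434186DC (w,user):
  lvl0: tbl 0x17, slot 6 ⇒ 0x2D007 (P1/RW1/US1/PS0)
  lvl1: tbl 0x2D, slot 29 ⇒ 0x30007 (P1/RW1/US1/PS0)
  lvl2: tbl 0x30, slot 26 ⇒ 0x33007 (P1/RW1/US1/PS0)
  lvl3: tbl 0x33, slot 24 ⇒ 0x35007 (P1/RW1/US1/PS0)
  ✓ 0x356DC  — 4 lookups

Entries read for #0: 4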